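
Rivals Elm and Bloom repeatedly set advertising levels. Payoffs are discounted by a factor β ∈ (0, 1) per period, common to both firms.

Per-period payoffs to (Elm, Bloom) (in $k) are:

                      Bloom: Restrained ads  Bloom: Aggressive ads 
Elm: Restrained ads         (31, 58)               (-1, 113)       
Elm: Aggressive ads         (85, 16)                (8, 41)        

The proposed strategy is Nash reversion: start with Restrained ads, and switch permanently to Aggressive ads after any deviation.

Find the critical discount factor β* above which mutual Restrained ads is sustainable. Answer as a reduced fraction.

55/72

For Elm: deviation gain 85−31 = 54, per-period punishment loss 31−8 = 23. IC gives β ≥ 54/77.
For Bloom: gain 55, loss 17 per period, so β ≥ 55/72.
The tighter constraint is Bloom's, so cooperation needs β ≥ 55/72.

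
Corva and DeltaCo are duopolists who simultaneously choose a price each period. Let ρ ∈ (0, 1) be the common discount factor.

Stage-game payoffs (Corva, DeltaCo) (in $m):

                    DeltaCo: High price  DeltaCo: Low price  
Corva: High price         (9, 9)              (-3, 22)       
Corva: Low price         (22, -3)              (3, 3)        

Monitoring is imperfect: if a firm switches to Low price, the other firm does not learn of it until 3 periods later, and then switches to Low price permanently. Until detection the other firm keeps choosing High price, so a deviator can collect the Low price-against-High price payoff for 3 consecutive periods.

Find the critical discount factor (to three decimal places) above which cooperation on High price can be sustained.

A deviator earns 22 for 3 periods, then 3 forever; cooperating earns 9 forever. Multiplying the IC by (1−ρ):
9 ≥ 22(1−ρ^3) + 3ρ^3, so 19·ρ^3 ≥ 13 and ρ^3 ≥ 13/19.
ρ ≥ (13/19)^(1/3) ≈ 0.881.

0.881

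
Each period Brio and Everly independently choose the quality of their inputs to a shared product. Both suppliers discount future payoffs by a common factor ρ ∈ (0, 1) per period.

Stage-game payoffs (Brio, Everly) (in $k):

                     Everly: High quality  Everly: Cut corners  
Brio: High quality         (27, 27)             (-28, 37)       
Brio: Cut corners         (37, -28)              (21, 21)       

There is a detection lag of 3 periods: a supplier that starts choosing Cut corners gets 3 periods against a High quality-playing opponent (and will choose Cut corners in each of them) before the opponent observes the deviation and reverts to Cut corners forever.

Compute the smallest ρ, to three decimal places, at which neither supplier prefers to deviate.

0.855

Deviating for the 3 undetected periods gains 37−27 = 10 per period over cooperation, then loses 27−21 = 6 per period forever once punishment starts.
Gain: 10(1 + ρ + … + ρ^2); loss: 6·ρ^3/(1−ρ).
No profitable deviation ⇔ 10(1−ρ^3) ≤ 6·ρ^3, i.e. ρ^3 ≥ 10/(10+6) = 5/8.
Hence ρ ≥ (5/8)^(1/3) ≈ 0.855.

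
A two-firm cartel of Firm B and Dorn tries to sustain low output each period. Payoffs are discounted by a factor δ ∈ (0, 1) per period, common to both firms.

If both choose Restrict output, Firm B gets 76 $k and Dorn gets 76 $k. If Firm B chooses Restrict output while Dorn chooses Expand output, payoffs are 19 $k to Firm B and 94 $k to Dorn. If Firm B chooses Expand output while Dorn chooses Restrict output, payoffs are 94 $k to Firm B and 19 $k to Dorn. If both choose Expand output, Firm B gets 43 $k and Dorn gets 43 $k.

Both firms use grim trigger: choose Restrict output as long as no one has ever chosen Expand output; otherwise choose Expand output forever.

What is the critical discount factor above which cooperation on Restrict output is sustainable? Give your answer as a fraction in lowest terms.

6/17

Cooperation forever yields 76 each period: 76/(1−δ).
Deviating yields 94 once, then 43 forever: 94 + 43δ/(1−δ).
No profitable deviation requires 76/(1−δ) ≥ 94 + 43δ/(1−δ).
Multiplying by (1−δ): 76 ≥ 94(1−δ) + 43δ = 94 − 51δ.
So 51δ ≥ 18, i.e. δ ≥ 18/51 = 6/17.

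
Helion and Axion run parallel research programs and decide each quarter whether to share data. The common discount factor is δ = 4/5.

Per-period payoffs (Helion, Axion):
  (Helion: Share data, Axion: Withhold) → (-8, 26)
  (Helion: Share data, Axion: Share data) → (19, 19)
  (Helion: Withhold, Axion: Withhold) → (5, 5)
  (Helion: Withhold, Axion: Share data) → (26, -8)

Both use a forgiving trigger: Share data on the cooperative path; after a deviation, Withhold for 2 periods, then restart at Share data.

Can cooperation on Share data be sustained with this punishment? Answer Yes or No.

A one-shot deviation gives 26 now, then 5 for 2 periods, then back to 19.
Gain from deviating: (26−19) today; loss: (19−5) in each of the next 2 periods.
No-deviation condition: (19−5)(δ+…+δ^2) ≥ 26−19, i.e. δ+…+δ^2 ≥ 1/2.
At δ = 4/5: δ+…+δ^2 = 1.4400 ≥ 0.5000.
So cooperation is sustainable.

Yes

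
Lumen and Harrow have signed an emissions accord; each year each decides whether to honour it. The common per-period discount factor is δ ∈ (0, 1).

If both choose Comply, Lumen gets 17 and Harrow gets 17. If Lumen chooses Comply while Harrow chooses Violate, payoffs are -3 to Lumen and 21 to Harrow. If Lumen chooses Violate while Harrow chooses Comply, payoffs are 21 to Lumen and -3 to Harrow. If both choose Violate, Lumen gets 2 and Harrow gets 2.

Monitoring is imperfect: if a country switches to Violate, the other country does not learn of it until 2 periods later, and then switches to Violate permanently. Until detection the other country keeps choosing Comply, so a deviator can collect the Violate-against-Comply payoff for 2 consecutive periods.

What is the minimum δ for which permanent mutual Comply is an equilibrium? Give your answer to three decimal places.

Deviating for the 2 undetected periods gains 21−17 = 4 per period over cooperation, then loses 17−2 = 15 per period forever once punishment starts.
Gain: 4(1 + δ + … + δ^1); loss: 15·δ^2/(1−δ).
No profitable deviation ⇔ 4(1−δ^2) ≤ 15·δ^2, i.e. δ^2 ≥ 4/(4+15) = 4/19.
Hence δ ≥ (4/19)^(1/2) ≈ 0.459.

0.459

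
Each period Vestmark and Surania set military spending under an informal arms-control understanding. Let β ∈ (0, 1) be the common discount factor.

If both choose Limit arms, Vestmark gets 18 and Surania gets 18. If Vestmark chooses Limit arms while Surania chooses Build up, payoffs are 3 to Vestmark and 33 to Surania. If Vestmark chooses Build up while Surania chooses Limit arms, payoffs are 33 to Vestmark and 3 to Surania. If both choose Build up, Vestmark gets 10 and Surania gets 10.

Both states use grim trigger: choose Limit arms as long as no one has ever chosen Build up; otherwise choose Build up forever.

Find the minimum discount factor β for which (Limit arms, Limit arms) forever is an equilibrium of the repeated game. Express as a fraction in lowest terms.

18/(1−β) ≥ 33 + 10β/(1−β)
18 ≥ 33 − 23β
β ≥ 15/23.

15/23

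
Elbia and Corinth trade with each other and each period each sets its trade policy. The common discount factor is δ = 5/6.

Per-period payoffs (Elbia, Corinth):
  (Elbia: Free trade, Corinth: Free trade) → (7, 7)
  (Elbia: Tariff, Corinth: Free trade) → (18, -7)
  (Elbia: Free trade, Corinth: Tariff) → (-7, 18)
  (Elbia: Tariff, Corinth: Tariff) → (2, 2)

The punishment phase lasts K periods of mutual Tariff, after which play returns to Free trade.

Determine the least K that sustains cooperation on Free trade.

IC: δ(1−δ^K)/(1−δ) ≥ (18−7)/(7−2) = 11/5.
With δ = 5/6: need 1 − δ^K ≥ 11/5·(1−5/6)/(5/6), i.e. δ^K ≤ 0.5600.
Since (5/6)^3 = 0.5787 and (5/6)^4 = 0.4823, the smallest such K is 4.

4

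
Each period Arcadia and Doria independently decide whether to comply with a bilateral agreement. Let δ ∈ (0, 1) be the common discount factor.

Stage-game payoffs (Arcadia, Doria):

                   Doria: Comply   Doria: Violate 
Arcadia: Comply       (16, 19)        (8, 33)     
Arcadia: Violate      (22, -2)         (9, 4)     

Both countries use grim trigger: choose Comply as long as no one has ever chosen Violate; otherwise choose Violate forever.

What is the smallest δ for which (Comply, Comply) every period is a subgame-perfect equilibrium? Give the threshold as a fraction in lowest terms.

For Arcadia: deviation gain 22−16 = 6, per-period punishment loss 16−9 = 7. IC gives δ ≥ 6/13.
For Doria: gain 14, loss 15 per period, so δ ≥ 14/29.
The tighter constraint is Doria's, so cooperation needs δ ≥ 14/29.

14/29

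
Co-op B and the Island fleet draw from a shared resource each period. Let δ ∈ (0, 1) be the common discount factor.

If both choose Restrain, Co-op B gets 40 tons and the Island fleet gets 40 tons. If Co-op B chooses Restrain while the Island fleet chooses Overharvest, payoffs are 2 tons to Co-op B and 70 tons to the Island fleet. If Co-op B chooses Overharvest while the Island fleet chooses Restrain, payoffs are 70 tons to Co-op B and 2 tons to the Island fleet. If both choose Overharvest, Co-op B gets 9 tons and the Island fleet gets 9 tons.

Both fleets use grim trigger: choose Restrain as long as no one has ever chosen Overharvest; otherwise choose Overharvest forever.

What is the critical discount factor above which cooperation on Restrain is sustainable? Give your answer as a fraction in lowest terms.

30/61

Cooperation forever yields 40 each period: 40/(1−δ).
Deviating yields 70 once, then 9 forever: 70 + 9δ/(1−δ).
No profitable deviation requires 40/(1−δ) ≥ 70 + 9δ/(1−δ).
Multiplying by (1−δ): 40 ≥ 70(1−δ) + 9δ = 70 − 61δ.
So 61δ ≥ 30, i.e. δ ≥ 30/61.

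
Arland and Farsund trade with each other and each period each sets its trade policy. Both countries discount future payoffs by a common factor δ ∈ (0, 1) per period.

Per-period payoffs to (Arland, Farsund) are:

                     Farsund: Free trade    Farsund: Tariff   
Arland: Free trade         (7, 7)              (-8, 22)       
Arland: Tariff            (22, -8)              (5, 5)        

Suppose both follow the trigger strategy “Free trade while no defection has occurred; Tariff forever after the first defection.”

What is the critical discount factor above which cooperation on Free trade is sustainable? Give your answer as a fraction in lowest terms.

Under grim trigger the critical discount factor is (T−C)/(T−P) with T = 22, C = 7, P = 5.
δ* = (22−7)/(22−5) = 15/17.

15/17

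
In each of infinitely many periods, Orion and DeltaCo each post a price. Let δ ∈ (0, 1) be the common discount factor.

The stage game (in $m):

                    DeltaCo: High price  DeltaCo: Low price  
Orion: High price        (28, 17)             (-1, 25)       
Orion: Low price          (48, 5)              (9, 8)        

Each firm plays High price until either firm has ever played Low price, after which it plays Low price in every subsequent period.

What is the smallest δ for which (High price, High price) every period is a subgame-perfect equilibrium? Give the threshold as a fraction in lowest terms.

20/39

For Orion: deviation gain 48−28 = 20, per-period punishment loss 28−9 = 19. IC gives δ ≥ 20/39.
For DeltaCo: gain 8, loss 9 per period, so δ ≥ 8/17.
The tighter constraint is Orion's, so cooperation needs δ ≥ 20/39.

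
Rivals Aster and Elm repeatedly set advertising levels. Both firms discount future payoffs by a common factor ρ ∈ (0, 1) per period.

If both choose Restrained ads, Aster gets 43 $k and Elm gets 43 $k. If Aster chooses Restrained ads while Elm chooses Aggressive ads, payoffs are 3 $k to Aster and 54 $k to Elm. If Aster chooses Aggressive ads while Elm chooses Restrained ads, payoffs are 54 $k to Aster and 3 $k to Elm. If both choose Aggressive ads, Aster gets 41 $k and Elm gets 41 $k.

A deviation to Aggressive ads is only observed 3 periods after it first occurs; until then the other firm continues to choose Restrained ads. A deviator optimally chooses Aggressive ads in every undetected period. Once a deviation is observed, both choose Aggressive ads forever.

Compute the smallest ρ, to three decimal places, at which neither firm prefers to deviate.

0.946

Deviating for the 3 undetected periods gains 54−43 = 11 per period over cooperation, then loses 43−41 = 2 per period forever once punishment starts.
Gain: 11(1 + ρ + … + ρ^2); loss: 2·ρ^3/(1−ρ).
No profitable deviation ⇔ 11(1−ρ^3) ≤ 2·ρ^3, i.e. ρ^3 ≥ 11/(11+2) = 11/13.
Hence ρ ≥ (11/13)^(1/3) ≈ 0.946.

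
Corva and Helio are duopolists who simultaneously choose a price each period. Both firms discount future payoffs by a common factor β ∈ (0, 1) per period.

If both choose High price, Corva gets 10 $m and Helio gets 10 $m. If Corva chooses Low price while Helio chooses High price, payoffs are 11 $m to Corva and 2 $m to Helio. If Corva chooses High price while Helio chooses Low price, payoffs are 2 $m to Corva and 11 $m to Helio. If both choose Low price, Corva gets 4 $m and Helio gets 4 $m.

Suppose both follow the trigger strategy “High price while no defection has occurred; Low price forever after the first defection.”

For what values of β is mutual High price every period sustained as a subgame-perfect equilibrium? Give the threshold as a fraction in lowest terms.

Under grim trigger the critical discount factor is (T−C)/(T−P) with T = 11, C = 10, P = 4.
β* = (11−10)/(11−4) = 1/7.

1/7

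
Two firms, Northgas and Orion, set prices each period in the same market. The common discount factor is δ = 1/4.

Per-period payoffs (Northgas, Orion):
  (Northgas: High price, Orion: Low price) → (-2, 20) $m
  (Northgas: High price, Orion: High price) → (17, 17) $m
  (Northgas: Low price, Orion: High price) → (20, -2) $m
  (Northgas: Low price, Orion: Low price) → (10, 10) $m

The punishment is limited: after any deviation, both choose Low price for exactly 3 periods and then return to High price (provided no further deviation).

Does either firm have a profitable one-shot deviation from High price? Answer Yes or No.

IC: δ+…+δ^3 ≥ (20−17)/(17−10) = 3/7.
At δ = 1/4: partial sum = 0.3281 < 0.4286. Cooperation not sustainable.

Yes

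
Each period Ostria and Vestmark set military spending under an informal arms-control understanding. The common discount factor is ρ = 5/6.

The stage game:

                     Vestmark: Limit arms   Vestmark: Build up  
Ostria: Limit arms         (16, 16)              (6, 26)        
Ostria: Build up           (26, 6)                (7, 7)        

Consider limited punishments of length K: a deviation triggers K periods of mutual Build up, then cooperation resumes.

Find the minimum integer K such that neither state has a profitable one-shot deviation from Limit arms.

2

IC: ρ(1−ρ^K)/(1−ρ) ≥ (26−16)/(16−7) = 10/9.
With ρ = 5/6: need 1 − ρ^K ≥ 10/9·(1−5/6)/(5/6), i.e. ρ^K ≤ 0.7778.
Since (5/6)^1 = 0.8333 and (5/6)^2 = 0.6944, the smallest such K is 2.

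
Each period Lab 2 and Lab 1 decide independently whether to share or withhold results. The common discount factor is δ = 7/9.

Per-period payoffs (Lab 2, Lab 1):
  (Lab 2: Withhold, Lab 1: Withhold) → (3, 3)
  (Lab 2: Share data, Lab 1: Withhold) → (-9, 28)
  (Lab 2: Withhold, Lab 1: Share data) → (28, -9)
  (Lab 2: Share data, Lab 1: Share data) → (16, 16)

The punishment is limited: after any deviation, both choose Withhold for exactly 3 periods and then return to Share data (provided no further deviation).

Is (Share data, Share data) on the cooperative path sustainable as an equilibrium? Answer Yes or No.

Yes

A one-shot deviation gives 28 now, then 3 for 3 periods, then back to 16.
Gain from deviating: (28−16) today; loss: (16−3) in each of the next 3 periods.
No-deviation condition: (16−3)(δ+…+δ^3) ≥ 28−16, i.e. δ+…+δ^3 ≥ 12/13.
At δ = 7/9: δ+…+δ^3 = 1.8532 ≥ 0.9231.
So cooperation is sustainable.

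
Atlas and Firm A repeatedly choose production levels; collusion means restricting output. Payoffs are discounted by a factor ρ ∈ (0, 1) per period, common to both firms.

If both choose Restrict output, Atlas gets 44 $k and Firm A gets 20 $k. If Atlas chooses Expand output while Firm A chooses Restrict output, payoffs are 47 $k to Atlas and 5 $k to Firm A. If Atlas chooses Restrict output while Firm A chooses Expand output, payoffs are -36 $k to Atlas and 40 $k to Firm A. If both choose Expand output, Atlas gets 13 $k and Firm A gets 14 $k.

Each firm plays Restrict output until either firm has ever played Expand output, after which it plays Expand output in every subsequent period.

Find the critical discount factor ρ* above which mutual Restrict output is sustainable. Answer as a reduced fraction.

10/13

Atlas: cooperation gives 44 each period; deviation gives 47 once then 13 forever.
  44/(1−ρ) ≥ 47 + 13ρ/(1−ρ) ⇒ ρ ≥ 3/34.
Firm A: cooperation gives 20 each period; deviation gives 40 once then 14 forever.
  ρ ≥ 20/26 = 10/13.
Both must hold, so the binding constraint is Firm A's: ρ ≥ 10/13.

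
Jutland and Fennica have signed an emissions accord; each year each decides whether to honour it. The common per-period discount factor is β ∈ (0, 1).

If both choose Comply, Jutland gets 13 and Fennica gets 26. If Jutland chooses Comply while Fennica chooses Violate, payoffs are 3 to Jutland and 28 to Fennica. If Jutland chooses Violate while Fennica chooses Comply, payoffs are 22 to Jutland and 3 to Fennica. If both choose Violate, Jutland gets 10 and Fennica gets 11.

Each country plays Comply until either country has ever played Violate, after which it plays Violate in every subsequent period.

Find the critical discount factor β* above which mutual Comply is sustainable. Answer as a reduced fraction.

3/4

Jutland: cooperation gives 13 each period; deviation gives 22 once then 10 forever.
  13/(1−β) ≥ 22 + 10β/(1−β) ⇒ β ≥ 9/12 = 3/4.
Fennica: cooperation gives 26 each period; deviation gives 28 once then 11 forever.
  β ≥ 2/17.
Both must hold, so the binding constraint is Jutland's: β ≥ 3/4.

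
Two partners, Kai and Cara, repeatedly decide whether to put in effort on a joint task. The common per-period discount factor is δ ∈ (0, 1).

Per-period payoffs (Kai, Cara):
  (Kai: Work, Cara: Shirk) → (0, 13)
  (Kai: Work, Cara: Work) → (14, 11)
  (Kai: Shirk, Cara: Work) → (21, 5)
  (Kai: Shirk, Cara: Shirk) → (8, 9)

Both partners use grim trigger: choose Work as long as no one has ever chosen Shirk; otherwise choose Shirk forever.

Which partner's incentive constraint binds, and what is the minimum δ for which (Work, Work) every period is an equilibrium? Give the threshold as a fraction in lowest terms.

For Kai: deviation gain 21−14 = 7, per-period punishment loss 14−8 = 6. IC gives δ ≥ 7/13.
For Cara: gain 2, loss 2 per period, so δ ≥ 2/4 = 1/2.
The tighter constraint is Kai's, so cooperation needs δ ≥ 7/13.

Kai; δ ≥ 7/13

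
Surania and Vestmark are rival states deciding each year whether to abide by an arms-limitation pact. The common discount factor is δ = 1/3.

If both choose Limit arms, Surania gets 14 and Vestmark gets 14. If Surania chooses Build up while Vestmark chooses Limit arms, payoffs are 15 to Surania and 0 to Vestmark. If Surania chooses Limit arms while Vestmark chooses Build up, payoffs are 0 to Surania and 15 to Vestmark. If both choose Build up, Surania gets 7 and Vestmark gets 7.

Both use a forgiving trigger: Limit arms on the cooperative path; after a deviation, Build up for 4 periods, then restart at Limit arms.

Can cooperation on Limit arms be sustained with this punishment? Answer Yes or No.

Yes

Comparing payoff streams over the 5 periods until play realigns: cooperate → 14(1+δ+…+δ^4); deviate → 15 + 7(δ+…+δ^4).
Cooperation is sustained iff (14−7)(δ+…+δ^4) ≥ 15−14.
δ+…+δ^4 = 1/3·(1−(1/3)^4)/(1−1/3) = 0.4938, and (15−14)/(14−7) = 0.1429.
0.4938 ≥ 0.1429, so cooperation is sustainable.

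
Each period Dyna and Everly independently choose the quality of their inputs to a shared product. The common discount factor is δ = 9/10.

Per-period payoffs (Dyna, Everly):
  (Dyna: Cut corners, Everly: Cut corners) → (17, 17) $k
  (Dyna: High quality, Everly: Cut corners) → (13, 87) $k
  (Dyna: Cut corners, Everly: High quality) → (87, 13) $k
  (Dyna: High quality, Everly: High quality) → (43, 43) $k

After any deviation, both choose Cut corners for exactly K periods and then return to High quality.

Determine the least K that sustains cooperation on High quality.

2

IC: δ(1−δ^K)/(1−δ) ≥ (87−43)/(43−17) = 22/13.
With δ = 9/10: need 1 − δ^K ≥ 22/13·(1−9/10)/(9/10), i.e. δ^K ≤ 0.8120.
Since (9/10)^1 = 0.9000 and (9/10)^2 = 0.8100, the smallest such K is 2.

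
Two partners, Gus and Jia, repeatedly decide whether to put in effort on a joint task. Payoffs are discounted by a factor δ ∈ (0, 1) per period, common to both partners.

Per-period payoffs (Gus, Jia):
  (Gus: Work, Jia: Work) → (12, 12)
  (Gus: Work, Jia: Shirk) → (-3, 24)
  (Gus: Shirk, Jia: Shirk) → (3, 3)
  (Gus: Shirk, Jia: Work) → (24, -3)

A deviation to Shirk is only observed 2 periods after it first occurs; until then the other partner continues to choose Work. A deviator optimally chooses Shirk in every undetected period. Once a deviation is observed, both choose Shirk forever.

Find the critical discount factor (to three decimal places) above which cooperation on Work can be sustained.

0.756

Deviating for the 2 undetected periods gains 24−12 = 12 per period over cooperation, then loses 12−3 = 9 per period forever once punishment starts.
Gain: 12(1 + δ + … + δ^1); loss: 9·δ^2/(1−δ).
No profitable deviation ⇔ 12(1−δ^2) ≤ 9·δ^2, i.e. δ^2 ≥ 12/(12+9) = 4/7.
Hence δ ≥ (4/7)^(1/2) ≈ 0.756.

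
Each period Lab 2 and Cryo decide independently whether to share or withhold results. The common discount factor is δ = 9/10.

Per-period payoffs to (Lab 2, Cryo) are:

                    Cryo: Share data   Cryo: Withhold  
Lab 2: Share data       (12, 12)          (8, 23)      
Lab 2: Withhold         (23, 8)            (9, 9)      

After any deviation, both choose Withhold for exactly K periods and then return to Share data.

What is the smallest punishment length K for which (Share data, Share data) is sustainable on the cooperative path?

Need Σ_{k=1}^{K} δ^k ≥ (23−12)/(12−9) = 3.6667 at δ = 9/10.
At K = 4 the sum is 3.0951 < 3.6667; at K = 5 it is 3.6856 ≥ 3.6667.
So the minimum punishment length is K = 5.

5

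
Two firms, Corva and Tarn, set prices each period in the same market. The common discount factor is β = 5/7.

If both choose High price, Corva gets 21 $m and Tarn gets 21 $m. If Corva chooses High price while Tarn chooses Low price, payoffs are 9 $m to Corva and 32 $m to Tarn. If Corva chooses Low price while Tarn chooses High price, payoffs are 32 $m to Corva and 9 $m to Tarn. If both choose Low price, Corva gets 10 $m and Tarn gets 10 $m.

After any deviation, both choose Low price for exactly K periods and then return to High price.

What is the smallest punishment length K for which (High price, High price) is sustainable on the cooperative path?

No profitable deviation requires (21−10)(β+…+β^K) ≥ 32−21, i.e. β+…+β^K ≥ 1 ≈ 1.0000.
With β = 5/7, the partial sums are K=1: 0.7143, K=2: 1.2245.
K = 2 is the first length at which the sum reaches 1.0000.

2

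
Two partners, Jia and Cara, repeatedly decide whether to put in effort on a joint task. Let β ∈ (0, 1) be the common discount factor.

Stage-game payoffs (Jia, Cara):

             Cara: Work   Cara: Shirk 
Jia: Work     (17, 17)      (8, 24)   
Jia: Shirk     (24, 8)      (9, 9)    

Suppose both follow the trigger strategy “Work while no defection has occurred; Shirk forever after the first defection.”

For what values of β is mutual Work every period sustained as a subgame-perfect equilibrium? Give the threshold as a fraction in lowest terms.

Under grim trigger the critical discount factor is (T−C)/(T−P) with T = 24, C = 17, P = 9.
β* = (24−17)/(24−9) = 7/15.

7/15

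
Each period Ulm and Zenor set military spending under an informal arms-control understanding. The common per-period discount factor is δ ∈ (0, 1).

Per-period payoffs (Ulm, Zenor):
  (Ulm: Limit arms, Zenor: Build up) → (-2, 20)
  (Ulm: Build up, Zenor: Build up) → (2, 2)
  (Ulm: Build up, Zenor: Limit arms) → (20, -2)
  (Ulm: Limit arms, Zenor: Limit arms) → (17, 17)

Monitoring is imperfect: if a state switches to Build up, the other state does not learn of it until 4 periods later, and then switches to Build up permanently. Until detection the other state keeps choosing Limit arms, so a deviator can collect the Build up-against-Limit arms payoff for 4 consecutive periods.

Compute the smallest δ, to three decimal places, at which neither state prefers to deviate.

0.639

Deviating for the 4 undetected periods gains 20−17 = 3 per period over cooperation, then loses 17−2 = 15 per period forever once punishment starts.
Gain: 3(1 + δ + … + δ^3); loss: 15·δ^4/(1−δ).
No profitable deviation ⇔ 3(1−δ^4) ≤ 15·δ^4, i.e. δ^4 ≥ 3/(3+15) = 1/6.
Hence δ ≥ (1/6)^(1/4) ≈ 0.639.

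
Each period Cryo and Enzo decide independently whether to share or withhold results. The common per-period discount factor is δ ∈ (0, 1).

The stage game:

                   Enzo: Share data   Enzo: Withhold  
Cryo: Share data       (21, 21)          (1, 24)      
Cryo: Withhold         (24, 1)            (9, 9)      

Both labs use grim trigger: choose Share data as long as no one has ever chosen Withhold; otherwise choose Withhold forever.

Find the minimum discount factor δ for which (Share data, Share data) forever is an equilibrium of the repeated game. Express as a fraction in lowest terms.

One-period gain from deviating is 24 − 21 = 3. The loss is 21 − 9 = 12 in every subsequent period, with present value 12·δ/(1−δ).
Deviation is unprofitable when 12·δ/(1−δ) ≥ 3, i.e. δ/(1−δ) ≥ 1/4.
Equivalently δ ≥ 3/(3+12) = 1/5.

1/5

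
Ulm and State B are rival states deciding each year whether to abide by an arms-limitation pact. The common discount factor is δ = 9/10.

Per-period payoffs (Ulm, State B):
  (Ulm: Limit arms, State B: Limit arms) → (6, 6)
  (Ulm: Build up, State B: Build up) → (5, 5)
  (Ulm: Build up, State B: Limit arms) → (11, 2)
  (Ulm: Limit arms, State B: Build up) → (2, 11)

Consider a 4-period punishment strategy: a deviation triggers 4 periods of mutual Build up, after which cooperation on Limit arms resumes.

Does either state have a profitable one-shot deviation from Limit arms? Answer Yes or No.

Yes

IC: δ+…+δ^4 ≥ (11−6)/(6−5) = 5.
At δ = 9/10: partial sum = 3.0951 < 5.0000. Cooperation not sustainable.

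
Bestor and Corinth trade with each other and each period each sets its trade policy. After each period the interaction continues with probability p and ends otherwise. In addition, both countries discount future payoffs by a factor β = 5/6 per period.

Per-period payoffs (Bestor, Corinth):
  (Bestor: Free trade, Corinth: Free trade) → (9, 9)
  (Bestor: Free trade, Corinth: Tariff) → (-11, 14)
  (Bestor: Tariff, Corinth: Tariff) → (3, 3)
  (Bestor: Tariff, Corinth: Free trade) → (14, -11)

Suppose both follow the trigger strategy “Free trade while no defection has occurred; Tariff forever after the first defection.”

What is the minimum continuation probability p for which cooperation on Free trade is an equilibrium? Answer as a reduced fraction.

6/11

Expected continuation weight on next period's payoff is β·p = 5/6·p, which plays the role of the discount factor.
Cooperation requires 5/6·p ≥ (14−9)/(14−3) = 5/11, hence p ≥ 6/11.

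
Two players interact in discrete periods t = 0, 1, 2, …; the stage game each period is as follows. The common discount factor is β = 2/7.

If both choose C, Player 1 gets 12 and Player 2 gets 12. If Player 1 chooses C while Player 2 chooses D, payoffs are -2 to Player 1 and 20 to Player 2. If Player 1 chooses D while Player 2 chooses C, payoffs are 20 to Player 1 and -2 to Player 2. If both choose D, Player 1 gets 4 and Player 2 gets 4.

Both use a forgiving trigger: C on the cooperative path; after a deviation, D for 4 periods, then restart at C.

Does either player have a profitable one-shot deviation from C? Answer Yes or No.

Yes

Comparing payoff streams over the 5 periods until play realigns: cooperate → 12(1+β+…+β^4); deviate → 20 + 4(β+…+β^4).
Cooperation is sustained iff (12−4)(β+…+β^4) ≥ 20−12.
β+…+β^4 = 2/7·(1−(2/7)^4)/(1−2/7) = 0.3973, and (20−12)/(12−4) = 1.0000.
0.3973 < 1.0000, so cooperation is not sustainable.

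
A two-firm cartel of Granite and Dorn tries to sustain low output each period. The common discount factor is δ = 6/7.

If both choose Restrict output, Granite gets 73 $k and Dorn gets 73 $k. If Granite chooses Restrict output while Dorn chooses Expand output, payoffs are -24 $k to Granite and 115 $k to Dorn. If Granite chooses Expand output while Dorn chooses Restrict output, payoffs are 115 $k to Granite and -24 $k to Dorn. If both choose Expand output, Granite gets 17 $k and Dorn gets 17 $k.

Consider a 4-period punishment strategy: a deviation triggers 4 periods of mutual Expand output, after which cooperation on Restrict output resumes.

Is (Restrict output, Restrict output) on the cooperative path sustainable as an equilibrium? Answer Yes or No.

Yes

A one-shot deviation gives 115 now, then 17 for 4 periods, then back to 73.
Gain from deviating: (115−73) today; loss: (73−17) in each of the next 4 periods.
No-deviation condition: (73−17)(δ+…+δ^4) ≥ 115−73, i.e. δ+…+δ^4 ≥ 3/4.
At δ = 6/7: δ+…+δ^4 = 2.7613 ≥ 0.7500.
So cooperation is sustainable.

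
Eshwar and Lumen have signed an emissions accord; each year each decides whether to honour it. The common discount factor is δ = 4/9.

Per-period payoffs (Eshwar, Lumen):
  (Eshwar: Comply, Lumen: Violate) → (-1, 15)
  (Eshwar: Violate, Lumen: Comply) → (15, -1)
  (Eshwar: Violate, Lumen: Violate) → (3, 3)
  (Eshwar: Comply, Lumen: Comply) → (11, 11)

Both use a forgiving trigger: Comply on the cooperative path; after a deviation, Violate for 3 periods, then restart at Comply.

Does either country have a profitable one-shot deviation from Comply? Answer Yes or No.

Comparing payoff streams over the 4 periods until play realigns: cooperate → 11(1+δ+…+δ^3); deviate → 15 + 3(δ+…+δ^3).
Cooperation is sustained iff (11−3)(δ+…+δ^3) ≥ 15−11.
δ+…+δ^3 = 4/9·(1−(4/9)^3)/(1−4/9) = 0.7298, and (15−11)/(11−3) = 0.5000.
0.7298 ≥ 0.5000, so cooperation is sustainable.

No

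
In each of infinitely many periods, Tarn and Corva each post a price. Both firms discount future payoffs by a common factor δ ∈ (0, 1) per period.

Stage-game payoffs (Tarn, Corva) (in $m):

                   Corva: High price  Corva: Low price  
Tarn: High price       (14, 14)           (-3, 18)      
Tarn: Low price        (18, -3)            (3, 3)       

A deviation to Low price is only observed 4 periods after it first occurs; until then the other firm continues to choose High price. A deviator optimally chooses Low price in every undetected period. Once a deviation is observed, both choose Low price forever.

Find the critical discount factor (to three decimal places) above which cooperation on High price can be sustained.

0.719

A deviator earns 18 for 4 periods, then 3 forever; cooperating earns 14 forever. Multiplying the IC by (1−δ):
14 ≥ 18(1−δ^4) + 3δ^4, so 15·δ^4 ≥ 4 and δ^4 ≥ 4/15.
δ ≥ (4/15)^(1/4) ≈ 0.719.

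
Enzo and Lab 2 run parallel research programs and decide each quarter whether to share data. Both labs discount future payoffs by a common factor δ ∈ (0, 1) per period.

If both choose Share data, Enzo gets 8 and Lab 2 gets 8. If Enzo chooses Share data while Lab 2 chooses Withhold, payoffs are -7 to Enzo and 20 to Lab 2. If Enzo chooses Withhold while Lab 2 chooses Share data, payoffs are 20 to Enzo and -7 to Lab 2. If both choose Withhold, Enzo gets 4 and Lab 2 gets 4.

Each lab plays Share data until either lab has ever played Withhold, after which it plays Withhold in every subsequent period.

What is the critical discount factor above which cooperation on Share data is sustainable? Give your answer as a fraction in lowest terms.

8/(1−δ) ≥ 20 + 4δ/(1−δ)
8 ≥ 20 − 16δ
δ ≥ 12/16 = 3/4.

3/4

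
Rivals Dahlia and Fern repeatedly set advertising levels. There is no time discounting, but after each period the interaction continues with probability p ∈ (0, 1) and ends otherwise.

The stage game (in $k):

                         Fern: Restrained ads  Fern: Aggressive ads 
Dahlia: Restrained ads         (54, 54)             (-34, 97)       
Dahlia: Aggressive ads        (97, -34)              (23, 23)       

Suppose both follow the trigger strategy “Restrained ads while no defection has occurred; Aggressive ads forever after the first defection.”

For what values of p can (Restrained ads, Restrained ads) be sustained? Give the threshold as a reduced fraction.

43/74

With no time discounting, the continuation probability p plays the role of the discount factor.
Grim-trigger IC: 54/(1−p) ≥ 97 + 23p/(1−p) ⇒ p ≥ (97−54)/(97−23) = 43/74.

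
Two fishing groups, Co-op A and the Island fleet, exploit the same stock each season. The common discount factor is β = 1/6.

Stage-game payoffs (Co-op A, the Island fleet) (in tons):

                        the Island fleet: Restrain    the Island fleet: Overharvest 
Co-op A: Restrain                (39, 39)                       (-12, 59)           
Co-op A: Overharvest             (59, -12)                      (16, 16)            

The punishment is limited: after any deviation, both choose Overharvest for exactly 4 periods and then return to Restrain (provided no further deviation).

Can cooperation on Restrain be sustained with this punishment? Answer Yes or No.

No

IC: β+…+β^4 ≥ (59−39)/(39−16) = 20/23.
At β = 1/6: partial sum = 0.1998 < 0.8696. Cooperation not sustainable.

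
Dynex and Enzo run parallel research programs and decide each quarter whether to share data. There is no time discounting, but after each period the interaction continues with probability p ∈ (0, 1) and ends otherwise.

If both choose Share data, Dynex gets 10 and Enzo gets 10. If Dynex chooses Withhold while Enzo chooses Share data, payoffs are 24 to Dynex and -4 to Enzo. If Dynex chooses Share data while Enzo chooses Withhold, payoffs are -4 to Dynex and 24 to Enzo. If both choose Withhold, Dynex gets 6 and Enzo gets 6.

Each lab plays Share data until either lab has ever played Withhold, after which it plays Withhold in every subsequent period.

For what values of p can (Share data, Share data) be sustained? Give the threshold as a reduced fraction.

Expected cooperation value is 10 + p·10 + p²·10 + … = 10/(1−p); deviation gives 24 + p·6/(1−p).
10 ≥ 24(1−p) + 6p ⇒ 18p ≥ 14 ⇒ p ≥ 14/18 = 7/9.

7/9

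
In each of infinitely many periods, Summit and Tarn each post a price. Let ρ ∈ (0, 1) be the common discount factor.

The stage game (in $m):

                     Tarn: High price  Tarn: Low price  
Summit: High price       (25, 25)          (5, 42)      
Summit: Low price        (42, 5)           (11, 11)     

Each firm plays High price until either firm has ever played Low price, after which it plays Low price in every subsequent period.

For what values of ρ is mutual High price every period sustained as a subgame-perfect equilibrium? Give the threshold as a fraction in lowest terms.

17/31

One-period gain from deviating is 42 − 25 = 17. The loss is 25 − 11 = 14 in every subsequent period, with present value 14·ρ/(1−ρ).
Deviation is unprofitable when 14·ρ/(1−ρ) ≥ 17, i.e. ρ/(1−ρ) ≥ 17/14.
Equivalently ρ ≥ 17/(17+14) = 17/31.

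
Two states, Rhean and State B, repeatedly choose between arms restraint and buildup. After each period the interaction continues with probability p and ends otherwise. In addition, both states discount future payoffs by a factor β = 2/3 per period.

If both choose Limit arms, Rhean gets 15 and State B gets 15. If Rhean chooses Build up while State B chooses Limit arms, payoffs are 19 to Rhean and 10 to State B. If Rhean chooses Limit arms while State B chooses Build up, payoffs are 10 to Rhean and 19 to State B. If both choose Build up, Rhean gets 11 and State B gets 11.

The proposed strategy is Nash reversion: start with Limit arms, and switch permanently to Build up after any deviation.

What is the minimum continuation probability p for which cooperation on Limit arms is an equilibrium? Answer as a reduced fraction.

3/4

Expected continuation weight on next period's payoff is β·p = 2/3·p, which plays the role of the discount factor.
Cooperation requires 2/3·p ≥ (19−15)/(19−11) = 1/2, hence p ≥ 3/4.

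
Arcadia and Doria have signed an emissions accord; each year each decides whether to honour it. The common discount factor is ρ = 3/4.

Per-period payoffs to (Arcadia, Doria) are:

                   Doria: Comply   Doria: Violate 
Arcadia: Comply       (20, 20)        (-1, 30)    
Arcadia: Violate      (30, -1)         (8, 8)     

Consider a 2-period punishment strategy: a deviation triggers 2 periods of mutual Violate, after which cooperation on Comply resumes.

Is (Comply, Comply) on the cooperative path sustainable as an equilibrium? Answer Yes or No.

Yes

IC: ρ+…+ρ^2 ≥ (30−20)/(20−8) = 5/6.
At ρ = 3/4: partial sum = 1.3125 ≥ 0.8333. Cooperation sustainable.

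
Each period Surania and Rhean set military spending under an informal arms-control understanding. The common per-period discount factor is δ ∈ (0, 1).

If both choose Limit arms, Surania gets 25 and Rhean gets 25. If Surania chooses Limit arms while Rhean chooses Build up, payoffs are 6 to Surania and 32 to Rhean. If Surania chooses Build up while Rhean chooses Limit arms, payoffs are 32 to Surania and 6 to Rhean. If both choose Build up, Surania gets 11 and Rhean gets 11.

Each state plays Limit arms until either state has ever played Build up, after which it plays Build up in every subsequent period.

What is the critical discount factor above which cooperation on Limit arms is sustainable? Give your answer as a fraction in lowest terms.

1/3

25/(1−δ) ≥ 32 + 11δ/(1−δ)
25 ≥ 32 − 21δ
δ ≥ 7/21 = 1/3.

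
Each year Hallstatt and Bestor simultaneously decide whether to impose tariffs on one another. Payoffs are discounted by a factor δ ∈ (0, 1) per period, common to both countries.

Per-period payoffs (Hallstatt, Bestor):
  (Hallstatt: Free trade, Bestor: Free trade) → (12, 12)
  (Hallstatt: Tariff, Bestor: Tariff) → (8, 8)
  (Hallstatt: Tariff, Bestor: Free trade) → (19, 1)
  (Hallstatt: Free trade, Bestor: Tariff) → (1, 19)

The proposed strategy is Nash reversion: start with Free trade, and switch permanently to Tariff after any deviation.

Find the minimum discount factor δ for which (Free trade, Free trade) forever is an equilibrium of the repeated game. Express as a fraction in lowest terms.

7/11

Under grim trigger the critical discount factor is (T−C)/(T−P) with T = 19, C = 12, P = 8.
δ* = (19−12)/(19−8) = 7/11.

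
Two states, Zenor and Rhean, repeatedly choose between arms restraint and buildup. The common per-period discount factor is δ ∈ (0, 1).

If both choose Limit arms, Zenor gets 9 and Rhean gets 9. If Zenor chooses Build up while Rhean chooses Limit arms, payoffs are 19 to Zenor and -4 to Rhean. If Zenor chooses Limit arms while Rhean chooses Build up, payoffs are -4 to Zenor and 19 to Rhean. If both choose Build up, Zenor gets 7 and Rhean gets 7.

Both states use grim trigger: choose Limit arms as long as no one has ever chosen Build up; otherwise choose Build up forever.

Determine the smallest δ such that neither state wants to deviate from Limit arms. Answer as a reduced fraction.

5/6

9/(1−δ) ≥ 19 + 7δ/(1−δ)
9 ≥ 19 − 12δ
δ ≥ 10/12 = 5/6.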